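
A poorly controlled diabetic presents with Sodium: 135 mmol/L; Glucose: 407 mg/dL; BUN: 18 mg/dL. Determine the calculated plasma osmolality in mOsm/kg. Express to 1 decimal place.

Calculated osmolality = 2·Na + glucose/18 + BUN/2.8
= 2·135 + 407/18 + 18/2.8
= 270 + 22.61 + 6.43
= 299.04 mOsm/kg

299.0 mOsm/kg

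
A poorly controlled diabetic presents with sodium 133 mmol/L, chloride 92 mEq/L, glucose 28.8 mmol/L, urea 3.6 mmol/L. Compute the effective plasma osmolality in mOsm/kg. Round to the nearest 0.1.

Effective osmolality excludes urea (freely permeant across cell membranes):
2·Na + glucose
= 2·133 + 28.8
= 266 + 28.8
= 294.8 mOsm/kg

294.8 mOsm/kg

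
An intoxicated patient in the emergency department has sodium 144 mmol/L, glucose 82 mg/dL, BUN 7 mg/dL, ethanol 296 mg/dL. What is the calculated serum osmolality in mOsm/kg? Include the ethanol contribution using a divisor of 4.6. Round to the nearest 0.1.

359.4 mOsm/kg

Calculated osmolality = 2·Na + glucose/18 + BUN/2.8 + ethanol/4.6
= 2·144 + 82/18 + 7/2.8 + 296/4.6
= 288 + 4.56 + 2.50 + 64.35
= 359.41 mOsm/kg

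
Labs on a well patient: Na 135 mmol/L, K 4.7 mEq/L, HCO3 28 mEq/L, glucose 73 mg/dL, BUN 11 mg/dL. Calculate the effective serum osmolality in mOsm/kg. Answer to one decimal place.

274.1 mOsm/kg

Effective osmolality excludes urea (freely permeant across cell membranes):
2·Na + glucose/18
= 2·135 + 73/18
= 270 + 4.06
= 274.06 mOsm/kg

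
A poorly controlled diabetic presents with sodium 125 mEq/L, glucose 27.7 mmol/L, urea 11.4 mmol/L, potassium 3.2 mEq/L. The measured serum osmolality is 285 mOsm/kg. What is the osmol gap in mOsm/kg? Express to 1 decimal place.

Calculated osmolality = 2·Na + glucose + urea
= 2·125 + 27.7 + 11.4
= 250 + 27.70 + 11.40
= 289.1 mOsm/kg ≈ 289.1 mOsm/kg
Osmolar gap = measured − calculated = 285 − 289.1 = -4.1 mOsm/kg

-4.1 mOsm/kg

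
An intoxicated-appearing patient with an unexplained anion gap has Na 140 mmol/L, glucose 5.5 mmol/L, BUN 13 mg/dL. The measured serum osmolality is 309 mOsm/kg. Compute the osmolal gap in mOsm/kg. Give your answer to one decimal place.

Calculated osmolality = 2·Na + glucose + BUN/2.8
= 2·140 + 5.5 + 13/2.8
= 280 + 5.50 + 4.64
= 290.14 mOsm/kg ≈ 290.1 mOsm/kg
Osmolar gap = measured − calculated = 309 − 290.1 = 18.9 mOsm/kg

18.9 mOsm/kg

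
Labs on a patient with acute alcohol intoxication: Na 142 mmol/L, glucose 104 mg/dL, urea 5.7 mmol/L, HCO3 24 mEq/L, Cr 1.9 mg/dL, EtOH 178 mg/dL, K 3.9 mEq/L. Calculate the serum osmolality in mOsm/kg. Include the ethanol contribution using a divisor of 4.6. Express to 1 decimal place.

334.2 mOsm/kg

Calculated osmolality = 2·Na + glucose/18 + urea + ethanol/4.6
= 2·142 + 104/18 + 5.7 + 178/4.6
= 284 + 5.78 + 5.70 + 38.70
= 334.18 mOsm/kg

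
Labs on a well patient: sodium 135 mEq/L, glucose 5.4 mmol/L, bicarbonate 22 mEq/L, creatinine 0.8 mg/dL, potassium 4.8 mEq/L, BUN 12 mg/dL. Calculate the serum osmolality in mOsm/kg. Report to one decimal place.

Calculated osmolality = 2·Na + glucose + BUN/2.8
= 2·135 + 5.4 + 12/2.8
= 270 + 5.40 + 4.29
= 279.69 mOsm/kg

279.7 mOsm/kg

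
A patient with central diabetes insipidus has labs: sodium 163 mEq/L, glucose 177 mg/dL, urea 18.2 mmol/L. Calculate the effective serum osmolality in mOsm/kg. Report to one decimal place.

335.8 mOsm/kg

Effective osmolality excludes urea (freely permeant across cell membranes):
2·Na + glucose/18
= 2·163 + 177/18
= 326 + 9.83
= 335.83 mOsm/kg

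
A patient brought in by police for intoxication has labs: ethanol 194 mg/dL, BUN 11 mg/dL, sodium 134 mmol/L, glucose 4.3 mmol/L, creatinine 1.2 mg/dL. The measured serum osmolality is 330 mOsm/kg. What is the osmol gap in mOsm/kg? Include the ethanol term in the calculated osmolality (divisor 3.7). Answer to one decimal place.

Calculated osmolality = 2·Na + glucose + BUN/2.8 + ethanol/3.7
= 2·134 + 4.3 + 11/2.8 + 194/3.7
= 268 + 4.30 + 3.93 + 52.43
= 328.66 mOsm/kg ≈ 328.7 mOsm/kg
Osmolar gap = measured − calculated = 330 − 328.7 = 1.3 mOsm/kg

1.3 mOsm/kg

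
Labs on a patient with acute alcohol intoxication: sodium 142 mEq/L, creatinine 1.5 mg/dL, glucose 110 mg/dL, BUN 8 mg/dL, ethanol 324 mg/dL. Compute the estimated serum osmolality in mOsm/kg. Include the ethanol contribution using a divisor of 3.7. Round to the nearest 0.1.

380.5 mOsm/kg

Calculated osmolality = 2·Na + glucose/18 + BUN/2.8 + ethanol/3.7
= 2·142 + 110/18 + 8/2.8 + 324/3.7
= 284 + 6.11 + 2.86 + 87.57
= 380.54 mOsm/kg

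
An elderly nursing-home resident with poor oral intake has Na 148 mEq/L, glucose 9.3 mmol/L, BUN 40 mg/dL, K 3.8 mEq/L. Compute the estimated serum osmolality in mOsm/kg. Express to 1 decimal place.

Calculated osmolality = 2·Na + glucose + BUN/2.8
= 2·148 + 9.3 + 40/2.8
= 296 + 9.30 + 14.29
= 319.59 mOsm/kg

319.6 mOsm/kg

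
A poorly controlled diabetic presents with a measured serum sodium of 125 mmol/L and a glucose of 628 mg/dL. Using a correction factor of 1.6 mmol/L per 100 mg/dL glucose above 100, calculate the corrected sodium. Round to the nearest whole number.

133 mmol/L

Corrected Na = measured Na + 1.6 · (glucose − 100)/100
= 125 + 1.6 · (628 − 100)/100
= 125 + 8.4
= 133.4 mmol/L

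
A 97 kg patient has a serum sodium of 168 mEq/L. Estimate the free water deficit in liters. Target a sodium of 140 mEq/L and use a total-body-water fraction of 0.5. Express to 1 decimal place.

TBW = 0.5 · 97 = 48.5 L
Free water deficit = TBW · (Na/140 − 1)
= 48.5 · (168/140 − 1)
= 48.5 · 0.2
= 9.7 L

9.7 L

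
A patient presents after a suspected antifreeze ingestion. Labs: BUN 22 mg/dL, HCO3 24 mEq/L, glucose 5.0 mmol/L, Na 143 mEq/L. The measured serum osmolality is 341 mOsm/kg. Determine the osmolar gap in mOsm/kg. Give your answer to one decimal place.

Calculated osmolality = 2·Na + glucose + BUN/2.8
= 2·143 + 5 + 22/2.8
= 286 + 5 + 7.86
= 298.86 mOsm/kg ≈ 298.9 mOsm/kg
Osmolar gap = measured − calculated = 341 − 298.9 = 42.1 mOsm/kg

42.1 mOsm/kg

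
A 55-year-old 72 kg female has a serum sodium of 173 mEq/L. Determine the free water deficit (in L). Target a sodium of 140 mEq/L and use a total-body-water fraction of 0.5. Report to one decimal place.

TBW = 0.5 · 72 = 36 L
Free water deficit = TBW · (Na/140 − 1)
= 36 · (173/140 − 1)
= 36 · 0.2357
= 8.49 L

8.5 L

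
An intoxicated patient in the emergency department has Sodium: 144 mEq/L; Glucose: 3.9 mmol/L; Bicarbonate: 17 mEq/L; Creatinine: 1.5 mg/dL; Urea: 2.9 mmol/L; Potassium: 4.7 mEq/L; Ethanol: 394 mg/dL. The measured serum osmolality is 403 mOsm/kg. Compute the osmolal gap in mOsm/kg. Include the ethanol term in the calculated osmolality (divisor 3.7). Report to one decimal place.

Calculated osmolality = 2·Na + glucose + urea + ethanol/3.7
= 2·144 + 3.9 + 2.9 + 394/3.7
= 288 + 3.90 + 2.90 + 106.49
= 401.29 mOsm/kg ≈ 401.3 mOsm/kg
Osmolar gap = measured − calculated = 403 − 401.3 = 1.7 mOsm/kg

1.7 mOsm/kg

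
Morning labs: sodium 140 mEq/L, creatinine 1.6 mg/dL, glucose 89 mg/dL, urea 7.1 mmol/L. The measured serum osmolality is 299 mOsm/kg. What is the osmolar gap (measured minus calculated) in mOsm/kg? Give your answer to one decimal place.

7.0 mOsm/kg

Calculated osmolality = 2·Na + glucose/18 + urea
= 2·140 + 89/18 + 7.1
= 280 + 4.94 + 7.10
= 292.04 mOsm/kg ≈ 292.0 mOsm/kg
Osmolar gap = measured − calculated = 299 − 292.0 = 7.0 mOsm/kg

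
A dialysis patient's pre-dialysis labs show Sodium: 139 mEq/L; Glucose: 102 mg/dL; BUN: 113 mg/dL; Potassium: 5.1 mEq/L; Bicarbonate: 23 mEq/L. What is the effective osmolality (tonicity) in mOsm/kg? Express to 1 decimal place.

283.7 mOsm/kg

Effective osmolality excludes urea (freely permeant across cell membranes):
2·Na + glucose/18
= 2·139 + 102/18
= 278 + 5.67
= 283.67 mOsm/kg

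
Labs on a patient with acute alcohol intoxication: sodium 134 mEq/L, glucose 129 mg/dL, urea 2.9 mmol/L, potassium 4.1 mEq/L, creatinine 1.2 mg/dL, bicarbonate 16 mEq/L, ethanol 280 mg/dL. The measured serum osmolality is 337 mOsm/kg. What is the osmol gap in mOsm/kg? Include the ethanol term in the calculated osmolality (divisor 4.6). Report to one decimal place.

-1.9 mOsm/kg

Calculated osmolality = 2·Na + glucose/18 + urea + ethanol/4.6
= 2·134 + 129/18 + 2.9 + 280/4.6
= 268 + 7.17 + 2.90 + 60.87
= 338.94 mOsm/kg ≈ 338.9 mOsm/kg
Osmolar gap = measured − calculated = 337 − 338.9 = -1.9 mOsm/kg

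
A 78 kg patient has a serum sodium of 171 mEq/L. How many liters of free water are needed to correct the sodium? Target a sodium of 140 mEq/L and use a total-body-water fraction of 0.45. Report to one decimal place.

7.8 L

TBW = 0.45 · 78 = 35.1 L
Free water deficit = TBW · (Na/140 − 1)
= 35.1 · (171/140 − 1)
= 35.1 · 0.2214
= 7.77 L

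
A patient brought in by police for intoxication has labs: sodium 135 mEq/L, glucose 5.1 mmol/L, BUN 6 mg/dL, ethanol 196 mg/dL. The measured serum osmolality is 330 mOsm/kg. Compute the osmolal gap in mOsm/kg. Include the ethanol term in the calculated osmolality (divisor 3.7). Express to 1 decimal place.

-0.2 mOsm/kg

Calculated osmolality = 2·Na + glucose + BUN/2.8 + ethanol/3.7
= 2·135 + 5.1 + 6/2.8 + 196/3.7
= 270 + 5.10 + 2.14 + 52.97
= 330.21 mOsm/kg ≈ 330.2 mOsm/kg
Osmolar gap = measured − calculated = 330 − 330.2 = -0.2 mOsm/kg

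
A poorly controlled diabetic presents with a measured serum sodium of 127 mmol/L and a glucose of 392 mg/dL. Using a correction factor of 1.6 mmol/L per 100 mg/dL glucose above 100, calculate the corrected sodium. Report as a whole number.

Corrected Na = measured Na + 1.6 · (glucose − 100)/100
= 127 + 1.6 · (392 − 100)/100
= 127 + 4.7
= 131.7 mmol/L

132 mmol/L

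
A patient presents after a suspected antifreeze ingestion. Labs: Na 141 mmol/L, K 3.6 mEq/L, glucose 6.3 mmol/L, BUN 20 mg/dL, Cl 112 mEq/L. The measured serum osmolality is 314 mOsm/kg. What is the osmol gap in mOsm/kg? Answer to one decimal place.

18.6 mOsm/kg

Calculated osmolality = 2·Na + glucose + BUN/2.8
= 2·141 + 6.3 + 20/2.8
= 282 + 6.30 + 7.14
= 295.44 mOsm/kg ≈ 295.4 mOsm/kg
Osmolar gap = measured − calculated = 314 − 295.4 = 18.6 mOsm/kg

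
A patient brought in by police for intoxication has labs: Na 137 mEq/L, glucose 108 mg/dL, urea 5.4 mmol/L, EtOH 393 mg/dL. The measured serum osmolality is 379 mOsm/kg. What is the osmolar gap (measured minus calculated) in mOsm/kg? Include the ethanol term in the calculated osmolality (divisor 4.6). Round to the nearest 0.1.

8.2 mOsm/kg

Calculated osmolality = 2·Na + glucose/18 + urea + ethanol/4.6
= 2·137 + 108/18 + 5.4 + 393/4.6
= 274 + 6 + 5.40 + 85.43
= 370.83 mOsm/kg ≈ 370.8 mOsm/kg
Osmolar gap = measured − calculated = 379 − 370.8 = 8.2 mOsm/kg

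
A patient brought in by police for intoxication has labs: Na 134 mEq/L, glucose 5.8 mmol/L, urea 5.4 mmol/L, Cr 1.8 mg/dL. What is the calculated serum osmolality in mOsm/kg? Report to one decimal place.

279.2 mOsm/kg

Calculated osmolality = 2·Na + glucose + urea
= 2·134 + 5.8 + 5.4
= 268 + 5.80 + 5.40
= 279.2 mOsm/kg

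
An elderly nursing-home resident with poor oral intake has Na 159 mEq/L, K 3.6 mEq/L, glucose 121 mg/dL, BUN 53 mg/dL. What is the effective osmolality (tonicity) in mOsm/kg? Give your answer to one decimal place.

324.7 mOsm/kg

Effective osmolality excludes urea (freely permeant across cell membranes):
2·Na + glucose/18
= 2·159 + 121/18
= 318 + 6.72
= 324.72 mOsm/kg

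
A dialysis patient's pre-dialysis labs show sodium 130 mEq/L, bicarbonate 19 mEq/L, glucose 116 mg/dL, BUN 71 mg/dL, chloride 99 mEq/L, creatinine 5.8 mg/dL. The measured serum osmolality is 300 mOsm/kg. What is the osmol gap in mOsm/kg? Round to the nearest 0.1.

8.2 mOsm/kg

Calculated osmolality = 2·Na + glucose/18 + BUN/2.8
= 2·130 + 116/18 + 71/2.8
= 260 + 6.44 + 25.36
= 291.8 mOsm/kg ≈ 291.8 mOsm/kg
Osmolar gap = measured − calculated = 300 − 291.8 = 8.2 mOsm/kg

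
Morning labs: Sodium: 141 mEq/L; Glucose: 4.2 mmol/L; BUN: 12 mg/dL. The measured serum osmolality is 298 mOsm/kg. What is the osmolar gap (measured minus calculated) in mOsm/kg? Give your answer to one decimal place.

7.5 mOsm/kg

Calculated osmolality = 2·Na + glucose + BUN/2.8
= 2·141 + 4.2 + 12/2.8
= 282 + 4.20 + 4.29
= 290.49 mOsm/kg ≈ 290.5 mOsm/kg
Osmolar gap = measured − calculated = 298 − 290.5 = 7.5 mOsm/kg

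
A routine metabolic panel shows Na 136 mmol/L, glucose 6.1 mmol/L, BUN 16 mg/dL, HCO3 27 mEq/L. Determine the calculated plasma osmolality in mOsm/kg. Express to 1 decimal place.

Calculated osmolality = 2·Na + glucose + BUN/2.8
= 2·136 + 6.1 + 16/2.8
= 272 + 6.10 + 5.71
= 283.81 mOsm/kg

283.8 mOsm/kg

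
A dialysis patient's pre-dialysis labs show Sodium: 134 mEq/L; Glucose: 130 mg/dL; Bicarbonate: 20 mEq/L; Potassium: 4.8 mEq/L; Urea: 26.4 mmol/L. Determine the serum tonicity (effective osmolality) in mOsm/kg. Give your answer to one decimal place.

Effective osmolality excludes urea (freely permeant across cell membranes):
2·Na + glucose/18
= 2·134 + 130/18
= 268 + 7.22
= 275.22 mOsm/kg

275.2 mOsm/kg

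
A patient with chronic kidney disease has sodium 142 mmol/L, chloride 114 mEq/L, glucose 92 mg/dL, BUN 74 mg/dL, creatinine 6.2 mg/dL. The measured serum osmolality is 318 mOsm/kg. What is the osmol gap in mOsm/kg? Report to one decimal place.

Calculated osmolality = 2·Na + glucose/18 + BUN/2.8
= 2·142 + 92/18 + 74/2.8
= 284 + 5.11 + 26.43
= 315.54 mOsm/kg ≈ 315.5 mOsm/kg
Osmolar gap = measured − calculated = 318 − 315.5 = 2.5 mOsm/kg

2.5 mOsm/kg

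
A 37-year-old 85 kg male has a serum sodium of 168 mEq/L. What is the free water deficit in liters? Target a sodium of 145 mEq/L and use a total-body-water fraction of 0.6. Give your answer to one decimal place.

TBW = 0.6 · 85 = 51 L
Free water deficit = TBW · (Na/145 − 1)
= 51 · (168/145 − 1)
= 51 · 0.1586
= 8.09 L

8.1 L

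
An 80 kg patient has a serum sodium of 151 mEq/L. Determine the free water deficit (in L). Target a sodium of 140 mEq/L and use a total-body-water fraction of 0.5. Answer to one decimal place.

3.1 L

TBW = 0.5 · 80 = 40 L
Free water deficit = TBW · (Na/140 − 1)
= 40 · (151/140 − 1)
= 40 · 0.0786
= 3.14 L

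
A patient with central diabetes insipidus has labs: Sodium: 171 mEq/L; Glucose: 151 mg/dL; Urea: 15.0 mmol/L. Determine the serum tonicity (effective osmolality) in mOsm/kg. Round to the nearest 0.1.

350.4 mOsm/kg

Effective osmolality excludes urea (freely permeant across cell membranes):
2·Na + glucose/18
= 2·171 + 151/18
= 342 + 8.39
= 350.39 mOsm/kg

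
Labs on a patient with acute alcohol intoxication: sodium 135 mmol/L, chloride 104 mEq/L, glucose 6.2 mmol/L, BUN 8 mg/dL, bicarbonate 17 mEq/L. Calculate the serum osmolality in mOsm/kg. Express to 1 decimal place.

Calculated osmolality = 2·Na + glucose + BUN/2.8
= 2·135 + 6.2 + 8/2.8
= 270 + 6.20 + 2.86
= 279.06 mOsm/kg

279.1 mOsm/kg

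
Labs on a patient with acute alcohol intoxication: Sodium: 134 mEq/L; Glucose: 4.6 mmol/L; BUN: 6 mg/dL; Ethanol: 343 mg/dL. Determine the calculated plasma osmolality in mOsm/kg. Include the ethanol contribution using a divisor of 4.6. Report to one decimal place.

Calculated osmolality = 2·Na + glucose + BUN/2.8 + ethanol/4.6
= 2·134 + 4.6 + 6/2.8 + 343/4.6
= 268 + 4.60 + 2.14 + 74.57
= 349.31 mOsm/kg

349.3 mOsm/kg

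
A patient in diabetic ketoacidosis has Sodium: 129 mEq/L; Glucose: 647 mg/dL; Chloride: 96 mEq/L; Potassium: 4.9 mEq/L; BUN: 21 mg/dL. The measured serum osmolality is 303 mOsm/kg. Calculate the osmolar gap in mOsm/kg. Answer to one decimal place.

1.6 mOsm/kg

Calculated osmolality = 2·Na + glucose/18 + BUN/2.8
= 2·129 + 647/18 + 21/2.8
= 258 + 35.94 + 7.50
= 301.44 mOsm/kg ≈ 301.4 mOsm/kg
Osmolar gap = measured − calculated = 303 − 301.4 = 1.6 mOsm/kg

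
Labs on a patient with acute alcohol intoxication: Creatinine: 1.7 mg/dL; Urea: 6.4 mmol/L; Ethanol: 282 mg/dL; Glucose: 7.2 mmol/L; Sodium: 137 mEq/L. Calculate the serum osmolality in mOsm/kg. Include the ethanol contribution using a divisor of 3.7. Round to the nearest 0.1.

Calculated osmolality = 2·Na + glucose + urea + ethanol/3.7
= 2·137 + 7.2 + 6.4 + 282/3.7
= 274 + 7.20 + 6.40 + 76.22
= 363.82 mOsm/kg

363.8 mOsm/kg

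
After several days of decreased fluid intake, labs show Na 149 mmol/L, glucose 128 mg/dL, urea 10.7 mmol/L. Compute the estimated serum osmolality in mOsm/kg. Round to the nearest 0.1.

Calculated osmolality = 2·Na + glucose/18 + urea
= 2·149 + 128/18 + 10.7
= 298 + 7.11 + 10.70
= 315.81 mOsm/kg

315.8 mOsm/kg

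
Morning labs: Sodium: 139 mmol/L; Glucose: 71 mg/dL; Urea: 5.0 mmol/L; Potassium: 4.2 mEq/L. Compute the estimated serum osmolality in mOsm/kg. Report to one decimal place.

286.9 mOsm/kg

Calculated osmolality = 2·Na + glucose/18 + urea
= 2·139 + 71/18 + 5
= 278 + 3.94 + 5
= 286.94 mOsm/kg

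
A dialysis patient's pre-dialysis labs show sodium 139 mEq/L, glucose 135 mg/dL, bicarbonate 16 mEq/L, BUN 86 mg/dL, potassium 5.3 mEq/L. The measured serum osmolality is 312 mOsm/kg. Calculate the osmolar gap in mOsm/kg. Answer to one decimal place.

Calculated osmolality = 2·Na + glucose/18 + BUN/2.8
= 2·139 + 135/18 + 86/2.8
= 278 + 7.50 + 30.71
= 316.21 mOsm/kg ≈ 316.2 mOsm/kg
Osmolar gap = measured − calculated = 312 − 316.2 = -4.2 mOsm/kg

-4.2 mOsm/kg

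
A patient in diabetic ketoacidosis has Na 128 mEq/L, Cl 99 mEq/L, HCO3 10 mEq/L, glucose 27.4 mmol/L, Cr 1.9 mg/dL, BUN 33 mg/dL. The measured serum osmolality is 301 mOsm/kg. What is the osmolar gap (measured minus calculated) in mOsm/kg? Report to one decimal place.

Calculated osmolality = 2·Na + glucose + BUN/2.8
= 2·128 + 27.4 + 33/2.8
= 256 + 27.40 + 11.79
= 295.19 mOsm/kg ≈ 295.2 mOsm/kg
Osmolar gap = measured − calculated = 301 − 295.2 = 5.8 mOsm/kg

5.8 mOsm/kg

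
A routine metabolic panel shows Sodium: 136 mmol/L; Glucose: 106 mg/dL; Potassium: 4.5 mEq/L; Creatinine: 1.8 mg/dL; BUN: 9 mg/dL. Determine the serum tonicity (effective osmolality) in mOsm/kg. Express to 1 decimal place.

Effective osmolality excludes urea (freely permeant across cell membranes):
2·Na + glucose/18
= 2·136 + 106/18
= 272 + 5.89
= 277.89 mOsm/kg

277.9 mOsm/kg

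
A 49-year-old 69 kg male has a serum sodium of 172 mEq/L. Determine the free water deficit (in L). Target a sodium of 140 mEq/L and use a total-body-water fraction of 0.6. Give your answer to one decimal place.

9.5 L

TBW = 0.6 · 69 = 41.4 L
Free water deficit = TBW · (Na/140 − 1)
= 41.4 · (172/140 − 1)
= 41.4 · 0.2286
= 9.46 L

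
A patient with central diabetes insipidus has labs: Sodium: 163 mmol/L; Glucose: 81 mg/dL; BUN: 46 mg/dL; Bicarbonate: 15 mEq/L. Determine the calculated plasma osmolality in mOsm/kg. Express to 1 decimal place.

346.9 mOsm/kg

Calculated osmolality = 2·Na + glucose/18 + BUN/2.8
= 2·163 + 81/18 + 46/2.8
= 326 + 4.50 + 16.43
= 346.93 mOsm/kg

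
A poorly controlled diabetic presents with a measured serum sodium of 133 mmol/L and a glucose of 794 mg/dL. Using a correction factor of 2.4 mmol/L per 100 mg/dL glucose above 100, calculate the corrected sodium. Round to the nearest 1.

Corrected Na = measured Na + 2.4 · (glucose − 100)/100
= 133 + 2.4 · (794 − 100)/100
= 133 + 16.7
= 149.7 mmol/L

150 mmol/L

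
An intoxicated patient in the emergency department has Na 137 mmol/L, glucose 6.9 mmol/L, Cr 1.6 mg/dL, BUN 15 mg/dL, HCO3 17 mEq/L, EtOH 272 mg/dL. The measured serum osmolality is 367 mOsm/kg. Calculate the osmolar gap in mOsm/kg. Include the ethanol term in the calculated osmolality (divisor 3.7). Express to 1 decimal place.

Calculated osmolality = 2·Na + glucose + BUN/2.8 + ethanol/3.7
= 2·137 + 6.9 + 15/2.8 + 272/3.7
= 274 + 6.90 + 5.36 + 73.51
= 359.77 mOsm/kg ≈ 359.8 mOsm/kg
Osmolar gap = measured − calculated = 367 − 359.8 = 7.2 mOsm/kg

7.2 mOsm/kg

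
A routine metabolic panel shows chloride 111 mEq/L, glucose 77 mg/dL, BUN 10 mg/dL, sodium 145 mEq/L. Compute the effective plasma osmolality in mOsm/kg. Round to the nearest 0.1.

Effective osmolality excludes urea (freely permeant across cell membranes):
2·Na + glucose/18
= 2·145 + 77/18
= 290 + 4.28
= 294.28 mOsm/kg

294.3 mOsm/kg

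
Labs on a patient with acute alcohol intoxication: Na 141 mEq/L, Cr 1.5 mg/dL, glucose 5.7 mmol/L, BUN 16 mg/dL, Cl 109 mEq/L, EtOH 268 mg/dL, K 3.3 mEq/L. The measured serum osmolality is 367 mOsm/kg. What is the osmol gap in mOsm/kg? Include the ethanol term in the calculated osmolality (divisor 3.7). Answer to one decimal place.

Calculated osmolality = 2·Na + glucose + BUN/2.8 + ethanol/3.7
= 2·141 + 5.7 + 16/2.8 + 268/3.7
= 282 + 5.70 + 5.71 + 72.43
= 365.84 mOsm/kg ≈ 365.8 mOsm/kg
Osmolar gap = measured − calculated = 367 − 365.8 = 1.2 mOsm/kg

1.2 mOsm/kg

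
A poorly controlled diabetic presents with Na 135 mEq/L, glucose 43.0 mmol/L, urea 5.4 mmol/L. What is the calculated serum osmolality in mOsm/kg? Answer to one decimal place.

Calculated osmolality = 2·Na + glucose + urea
= 2·135 + 43 + 5.4
= 270 + 43 + 5.40
= 318.4 mOsm/kg

318.4 mOsm/kg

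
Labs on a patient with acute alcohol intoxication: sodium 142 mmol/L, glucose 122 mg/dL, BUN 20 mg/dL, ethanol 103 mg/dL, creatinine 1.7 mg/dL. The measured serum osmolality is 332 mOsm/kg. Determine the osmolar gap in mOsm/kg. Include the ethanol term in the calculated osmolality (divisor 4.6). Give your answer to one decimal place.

11.7 mOsm/kg

Calculated osmolality = 2·Na + glucose/18 + BUN/2.8 + ethanol/4.6
= 2·142 + 122/18 + 20/2.8 + 103/4.6
= 284 + 6.78 + 7.14 + 22.39
= 320.31 mOsm/kg ≈ 320.3 mOsm/kg
Osmolar gap = measured − calculated = 332 − 320.3 = 11.7 mOsm/kg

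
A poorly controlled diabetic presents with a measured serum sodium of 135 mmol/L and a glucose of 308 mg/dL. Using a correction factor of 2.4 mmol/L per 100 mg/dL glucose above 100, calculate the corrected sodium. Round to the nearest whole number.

140 mmol/L

Corrected Na = measured Na + 2.4 · (glucose − 100)/100
= 135 + 2.4 · (308 − 100)/100
= 135 + 5
= 140 mmol/L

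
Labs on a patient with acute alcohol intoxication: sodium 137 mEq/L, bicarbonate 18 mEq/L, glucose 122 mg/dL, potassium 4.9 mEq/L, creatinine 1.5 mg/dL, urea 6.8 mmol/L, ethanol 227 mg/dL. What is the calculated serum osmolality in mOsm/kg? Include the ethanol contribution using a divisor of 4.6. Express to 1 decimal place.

336.9 mOsm/kg

Calculated osmolality = 2·Na + glucose/18 + urea + ethanol/4.6
= 2·137 + 122/18 + 6.8 + 227/4.6
= 274 + 6.78 + 6.80 + 49.35
= 336.93 mOsm/kg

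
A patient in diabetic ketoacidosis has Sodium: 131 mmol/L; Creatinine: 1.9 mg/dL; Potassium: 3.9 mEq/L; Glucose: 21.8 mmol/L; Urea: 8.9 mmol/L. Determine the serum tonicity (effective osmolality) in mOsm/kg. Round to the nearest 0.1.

283.8 mOsm/kg

Effective osmolality excludes urea (freely permeant across cell membranes):
2·Na + glucose
= 2·131 + 21.8
= 262 + 21.8
= 283.8 mOsm/kg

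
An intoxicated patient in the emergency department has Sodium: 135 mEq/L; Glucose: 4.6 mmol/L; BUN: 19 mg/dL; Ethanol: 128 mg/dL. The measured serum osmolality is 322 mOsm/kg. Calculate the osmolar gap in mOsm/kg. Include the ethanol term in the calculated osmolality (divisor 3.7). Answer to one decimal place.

6.0 mOsm/kg

Calculated osmolality = 2·Na + glucose + BUN/2.8 + ethanol/3.7
= 2·135 + 4.6 + 19/2.8 + 128/3.7
= 270 + 4.60 + 6.79 + 34.59
= 315.98 mOsm/kg ≈ 316.0 mOsm/kg
Osmolar gap = measured − calculated = 322 − 316.0 = 6.0 mOsm/kg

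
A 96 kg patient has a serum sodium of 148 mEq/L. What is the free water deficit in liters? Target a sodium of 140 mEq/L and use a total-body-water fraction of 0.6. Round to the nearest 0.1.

3.3 L

TBW = 0.6 · 96 = 57.6 L
Free water deficit = TBW · (Na/140 − 1)
= 57.6 · (148/140 − 1)
= 57.6 · 0.0571
= 3.29 L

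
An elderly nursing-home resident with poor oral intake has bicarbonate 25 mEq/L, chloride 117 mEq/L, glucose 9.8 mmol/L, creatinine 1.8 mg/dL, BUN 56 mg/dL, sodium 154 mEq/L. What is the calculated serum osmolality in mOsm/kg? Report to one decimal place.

337.8 mOsm/kg

Calculated osmolality = 2·Na + glucose + BUN/2.8
= 2·154 + 9.8 + 56/2.8
= 308 + 9.80 + 20
= 337.8 mOsm/kg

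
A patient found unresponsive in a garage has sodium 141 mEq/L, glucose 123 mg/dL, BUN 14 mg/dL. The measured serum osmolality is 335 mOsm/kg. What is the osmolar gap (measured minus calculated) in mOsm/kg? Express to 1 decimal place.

Calculated osmolality = 2·Na + glucose/18 + BUN/2.8
= 2·141 + 123/18 + 14/2.8
= 282 + 6.83 + 5
= 293.83 mOsm/kg ≈ 293.8 mOsm/kg
Osmolar gap = measured − calculated = 335 − 293.8 = 41.2 mOsm/kg

41.2 mOsm/kg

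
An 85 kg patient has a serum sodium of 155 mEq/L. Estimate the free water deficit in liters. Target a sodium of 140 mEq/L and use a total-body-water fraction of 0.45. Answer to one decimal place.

TBW = 0.45 · 85 = 38.25 L
Free water deficit = TBW · (Na/140 − 1)
= 38.25 · (155/140 − 1)
= 38.25 · 0.1071
= 4.1 L

4.1 L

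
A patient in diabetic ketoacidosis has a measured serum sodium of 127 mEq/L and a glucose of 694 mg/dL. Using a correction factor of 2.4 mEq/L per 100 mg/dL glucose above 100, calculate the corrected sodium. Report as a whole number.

Corrected Na = measured Na + 2.4 · (glucose − 100)/100
= 127 + 2.4 · (694 − 100)/100
= 127 + 14.3
= 141.3 mEq/L

141 mEq/L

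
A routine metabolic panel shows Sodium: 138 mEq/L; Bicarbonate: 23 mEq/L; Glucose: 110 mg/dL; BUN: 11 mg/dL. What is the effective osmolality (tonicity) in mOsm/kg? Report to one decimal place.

282.1 mOsm/kg

Effective osmolality excludes urea (freely permeant across cell membranes):
2·Na + glucose/18
= 2·138 + 110/18
= 276 + 6.11
= 282.11 mOsm/kg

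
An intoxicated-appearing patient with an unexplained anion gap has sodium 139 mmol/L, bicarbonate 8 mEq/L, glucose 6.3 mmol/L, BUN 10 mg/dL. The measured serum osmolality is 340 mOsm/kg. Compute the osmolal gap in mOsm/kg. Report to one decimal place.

Calculated osmolality = 2·Na + glucose + BUN/2.8
= 2·139 + 6.3 + 10/2.8
= 278 + 6.30 + 3.57
= 287.87 mOsm/kg ≈ 287.9 mOsm/kg
Osmolar gap = measured − calculated = 340 − 287.9 = 52.1 mOsm/kg

52.1 mOsm/kg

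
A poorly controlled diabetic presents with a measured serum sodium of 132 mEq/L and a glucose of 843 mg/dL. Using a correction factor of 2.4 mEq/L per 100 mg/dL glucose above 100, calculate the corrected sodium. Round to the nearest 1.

150 mEq/L

Corrected Na = measured Na + 2.4 · (glucose − 100)/100
= 132 + 2.4 · (843 − 100)/100
= 132 + 17.8
= 149.8 mEq/L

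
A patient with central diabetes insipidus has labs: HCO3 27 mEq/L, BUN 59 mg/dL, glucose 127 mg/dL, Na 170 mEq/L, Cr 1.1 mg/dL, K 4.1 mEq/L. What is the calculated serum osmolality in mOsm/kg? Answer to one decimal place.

368.1 mOsm/kg

Calculated osmolality = 2·Na + glucose/18 + BUN/2.8
= 2·170 + 127/18 + 59/2.8
= 340 + 7.06 + 21.07
= 368.13 mOsm/kg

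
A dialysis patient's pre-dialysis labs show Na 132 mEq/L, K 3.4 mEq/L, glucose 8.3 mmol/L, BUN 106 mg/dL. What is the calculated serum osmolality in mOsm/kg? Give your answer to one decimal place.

Calculated osmolality = 2·Na + glucose + BUN/2.8
= 2·132 + 8.3 + 106/2.8
= 264 + 8.30 + 37.86
= 310.16 mOsm/kg

310.2 mOsm/kg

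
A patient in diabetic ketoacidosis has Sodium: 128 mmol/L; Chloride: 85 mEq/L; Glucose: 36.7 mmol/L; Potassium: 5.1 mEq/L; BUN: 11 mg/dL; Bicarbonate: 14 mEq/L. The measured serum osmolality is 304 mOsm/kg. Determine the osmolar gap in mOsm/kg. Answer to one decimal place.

7.4 mOsm/kg

Calculated osmolality = 2·Na + glucose + BUN/2.8
= 2·128 + 36.7 + 11/2.8
= 256 + 36.70 + 3.93
= 296.63 mOsm/kg ≈ 296.6 mOsm/kg
Osmolar gap = measured − calculated = 304 − 296.6 = 7.4 mOsm/kg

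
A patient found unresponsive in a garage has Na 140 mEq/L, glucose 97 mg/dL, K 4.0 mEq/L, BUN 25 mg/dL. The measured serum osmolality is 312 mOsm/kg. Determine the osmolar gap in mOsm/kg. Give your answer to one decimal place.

Calculated osmolality = 2·Na + glucose/18 + BUN/2.8
= 2·140 + 97/18 + 25/2.8
= 280 + 5.39 + 8.93
= 294.32 mOsm/kg ≈ 294.3 mOsm/kg
Osmolar gap = measured − calculated = 312 − 294.3 = 17.7 mOsm/kg

17.7 mOsm/kg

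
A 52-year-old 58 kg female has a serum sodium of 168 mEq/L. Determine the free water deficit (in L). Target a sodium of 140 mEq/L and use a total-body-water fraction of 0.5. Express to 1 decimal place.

5.8 L

TBW = 0.5 · 58 = 29 L
Free water deficit = TBW · (Na/140 − 1)
= 29 · (168/140 − 1)
= 29 · 0.2
= 5.8 L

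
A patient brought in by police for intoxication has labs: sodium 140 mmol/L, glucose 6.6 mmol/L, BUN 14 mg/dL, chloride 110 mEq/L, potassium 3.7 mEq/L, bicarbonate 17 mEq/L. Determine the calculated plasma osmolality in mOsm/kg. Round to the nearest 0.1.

Calculated osmolality = 2·Na + glucose + BUN/2.8
= 2·140 + 6.6 + 14/2.8
= 280 + 6.60 + 5
= 291.6 mOsm/kg

291.6 mOsm/kg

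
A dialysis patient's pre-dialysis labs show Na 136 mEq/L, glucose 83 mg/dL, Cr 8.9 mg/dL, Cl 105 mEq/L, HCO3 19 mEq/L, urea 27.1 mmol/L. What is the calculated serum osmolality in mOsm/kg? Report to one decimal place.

Calculated osmolality = 2·Na + glucose/18 + urea
= 2·136 + 83/18 + 27.1
= 272 + 4.61 + 27.10
= 303.71 mOsm/kg

303.7 mOsm/kg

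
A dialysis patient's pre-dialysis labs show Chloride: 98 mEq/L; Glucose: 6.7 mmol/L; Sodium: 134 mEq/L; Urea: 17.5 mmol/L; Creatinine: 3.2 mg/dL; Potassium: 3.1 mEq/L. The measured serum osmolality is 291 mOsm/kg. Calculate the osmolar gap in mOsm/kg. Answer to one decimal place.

-1.2 mOsm/kg

Calculated osmolality = 2·Na + glucose + urea
= 2·134 + 6.7 + 17.5
= 268 + 6.70 + 17.50
= 292.2 mOsm/kg ≈ 292.2 mOsm/kg
Osmolar gap = measured − calculated = 291 − 292.2 = -1.2 mOsm/kg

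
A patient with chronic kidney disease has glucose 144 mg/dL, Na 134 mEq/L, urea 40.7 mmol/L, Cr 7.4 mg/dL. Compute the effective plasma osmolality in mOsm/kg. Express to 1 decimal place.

Effective osmolality excludes urea (freely permeant across cell membranes):
2·Na + glucose/18
= 2·134 + 144/18
= 268 + 8
= 276 mOsm/kg

276.0 mOsm/kg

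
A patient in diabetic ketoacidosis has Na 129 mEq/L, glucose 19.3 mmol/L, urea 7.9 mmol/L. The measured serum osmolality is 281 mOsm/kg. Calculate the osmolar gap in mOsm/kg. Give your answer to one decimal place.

Calculated osmolality = 2·Na + glucose + urea
= 2·129 + 19.3 + 7.9
= 258 + 19.30 + 7.90
= 285.2 mOsm/kg ≈ 285.2 mOsm/kg
Osmolar gap = measured − calculated = 281 − 285.2 = -4.2 mOsm/kg

-4.2 mOsm/kg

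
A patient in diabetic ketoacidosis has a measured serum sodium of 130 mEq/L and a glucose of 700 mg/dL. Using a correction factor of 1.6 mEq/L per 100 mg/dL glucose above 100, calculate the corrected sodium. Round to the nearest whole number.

140 mEq/L

Corrected Na = measured Na + 1.6 · (glucose − 100)/100
= 130 + 1.6 · (700 − 100)/100
= 130 + 9.6
= 139.6 mEq/L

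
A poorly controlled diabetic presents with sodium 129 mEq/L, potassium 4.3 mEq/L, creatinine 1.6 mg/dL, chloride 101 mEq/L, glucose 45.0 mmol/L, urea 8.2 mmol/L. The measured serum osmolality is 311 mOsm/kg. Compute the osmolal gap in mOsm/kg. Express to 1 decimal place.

-0.2 mOsm/kg

Calculated osmolality = 2·Na + glucose + urea
= 2·129 + 45 + 8.2
= 258 + 45 + 8.20
= 311.2 mOsm/kg ≈ 311.2 mOsm/kg
Osmolar gap = measured − calculated = 311 − 311.2 = -0.2 mOsm/kg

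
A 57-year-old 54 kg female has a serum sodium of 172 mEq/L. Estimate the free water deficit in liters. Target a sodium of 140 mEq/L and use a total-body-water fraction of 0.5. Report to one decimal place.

TBW = 0.5 · 54 = 27 L
Free water deficit = TBW · (Na/140 − 1)
= 27 · (172/140 − 1)
= 27 · 0.2286
= 6.17 L

6.2 L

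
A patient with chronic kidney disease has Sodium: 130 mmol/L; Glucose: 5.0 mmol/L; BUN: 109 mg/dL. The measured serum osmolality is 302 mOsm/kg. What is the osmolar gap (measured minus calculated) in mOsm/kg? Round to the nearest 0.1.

Calculated osmolality = 2·Na + glucose + BUN/2.8
= 2·130 + 5 + 109/2.8
= 260 + 5 + 38.93
= 303.93 mOsm/kg ≈ 303.9 mOsm/kg
Osmolar gap = measured − calculated = 302 − 303.9 = -1.9 mOsm/kg

-1.9 mOsm/kg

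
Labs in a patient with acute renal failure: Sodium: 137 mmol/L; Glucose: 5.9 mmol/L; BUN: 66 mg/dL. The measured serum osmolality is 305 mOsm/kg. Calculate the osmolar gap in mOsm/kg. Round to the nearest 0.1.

1.5 mOsm/kg

Calculated osmolality = 2·Na + glucose + BUN/2.8
= 2·137 + 5.9 + 66/2.8
= 274 + 5.90 + 23.57
= 303.47 mOsm/kg ≈ 303.5 mOsm/kg
Osmolar gap = measured − calculated = 305 − 303.5 = 1.5 mOsm/kg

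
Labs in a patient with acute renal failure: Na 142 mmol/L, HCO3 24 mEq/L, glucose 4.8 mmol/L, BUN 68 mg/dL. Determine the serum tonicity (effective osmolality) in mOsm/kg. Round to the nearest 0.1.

Effective osmolality excludes urea (freely permeant across cell membranes):
2·Na + glucose
= 2·142 + 4.8
= 284 + 4.8
= 288.8 mOsm/kg

288.8 mOsm/kg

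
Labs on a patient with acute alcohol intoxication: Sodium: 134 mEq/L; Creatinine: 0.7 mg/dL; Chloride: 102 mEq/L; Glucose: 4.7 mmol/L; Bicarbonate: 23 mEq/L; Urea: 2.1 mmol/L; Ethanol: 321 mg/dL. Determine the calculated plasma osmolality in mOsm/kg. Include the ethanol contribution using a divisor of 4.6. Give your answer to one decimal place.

344.6 mOsm/kg

Calculated osmolality = 2·Na + glucose + urea + ethanol/4.6
= 2·134 + 4.7 + 2.1 + 321/4.6
= 268 + 4.70 + 2.10 + 69.78
= 344.58 mOsm/kg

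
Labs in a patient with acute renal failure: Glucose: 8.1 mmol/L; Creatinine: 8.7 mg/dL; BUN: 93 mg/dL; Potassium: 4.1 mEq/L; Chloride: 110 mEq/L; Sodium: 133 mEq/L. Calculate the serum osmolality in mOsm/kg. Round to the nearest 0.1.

Calculated osmolality = 2·Na + glucose + BUN/2.8
= 2·133 + 8.1 + 93/2.8
= 266 + 8.10 + 33.21
= 307.31 mOsm/kg

307.3 mOsm/kg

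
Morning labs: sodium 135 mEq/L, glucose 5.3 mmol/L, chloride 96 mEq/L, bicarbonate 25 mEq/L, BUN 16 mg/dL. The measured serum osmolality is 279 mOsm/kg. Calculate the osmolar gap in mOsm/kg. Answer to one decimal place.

Calculated osmolality = 2·Na + glucose + BUN/2.8
= 2·135 + 5.3 + 16/2.8
= 270 + 5.30 + 5.71
= 281.01 mOsm/kg ≈ 281.0 mOsm/kg
Osmolar gap = measured − calculated = 279 − 281.0 = -2.0 mOsm/kg

-2.0 mOsm/kg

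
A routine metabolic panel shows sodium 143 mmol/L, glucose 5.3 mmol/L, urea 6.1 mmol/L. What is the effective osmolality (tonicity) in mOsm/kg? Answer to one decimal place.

Effective osmolality excludes urea (freely permeant across cell membranes):
2·Na + glucose
= 2·143 + 5.3
= 286 + 5.3
= 291.3 mOsm/kg

291.3 mOsm/kg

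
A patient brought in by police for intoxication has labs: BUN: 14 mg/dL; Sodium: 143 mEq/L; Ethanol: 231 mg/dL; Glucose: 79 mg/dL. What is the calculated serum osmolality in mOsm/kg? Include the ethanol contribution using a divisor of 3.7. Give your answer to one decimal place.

357.8 mOsm/kg

Calculated osmolality = 2·Na + glucose/18 + BUN/2.8 + ethanol/3.7
= 2·143 + 79/18 + 14/2.8 + 231/3.7
= 286 + 4.39 + 5 + 62.43
= 357.82 mOsm/kg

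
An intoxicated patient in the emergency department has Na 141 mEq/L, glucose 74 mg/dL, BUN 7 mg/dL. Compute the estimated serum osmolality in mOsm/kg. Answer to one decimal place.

Calculated osmolality = 2·Na + glucose/18 + BUN/2.8
= 2·141 + 74/18 + 7/2.8
= 282 + 4.11 + 2.50
= 288.61 mOsm/kg

288.6 mOsm/kg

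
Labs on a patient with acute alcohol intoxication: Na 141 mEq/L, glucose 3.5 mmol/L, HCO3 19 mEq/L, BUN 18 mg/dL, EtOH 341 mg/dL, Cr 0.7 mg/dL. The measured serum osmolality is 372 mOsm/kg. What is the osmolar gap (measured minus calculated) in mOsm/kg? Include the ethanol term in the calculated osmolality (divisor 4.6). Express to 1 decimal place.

Calculated osmolality = 2·Na + glucose + BUN/2.8 + ethanol/4.6
= 2·141 + 3.5 + 18/2.8 + 341/4.6
= 282 + 3.50 + 6.43 + 74.13
= 366.06 mOsm/kg ≈ 366.1 mOsm/kg
Osmolar gap = measured − calculated = 372 − 366.1 = 5.9 mOsm/kg

5.9 mOsm/kg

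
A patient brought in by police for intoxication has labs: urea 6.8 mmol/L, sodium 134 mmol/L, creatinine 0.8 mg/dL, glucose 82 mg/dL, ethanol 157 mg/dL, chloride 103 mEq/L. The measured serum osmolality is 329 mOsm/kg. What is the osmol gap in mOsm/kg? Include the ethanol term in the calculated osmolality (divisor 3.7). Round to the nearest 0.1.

Calculated osmolality = 2·Na + glucose/18 + urea + ethanol/3.7
= 2·134 + 82/18 + 6.8 + 157/3.7
= 268 + 4.56 + 6.80 + 42.43
= 321.79 mOsm/kg ≈ 321.8 mOsm/kg
Osmolar gap = measured − calculated = 329 − 321.8 = 7.2 mOsm/kg

7.2 mOsm/kg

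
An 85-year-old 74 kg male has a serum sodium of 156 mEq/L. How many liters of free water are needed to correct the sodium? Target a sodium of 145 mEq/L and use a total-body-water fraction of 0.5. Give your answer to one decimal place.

TBW = 0.5 · 74 = 37 L
Free water deficit = TBW · (Na/145 − 1)
= 37 · (156/145 − 1)
= 37 · 0.0759
= 2.81 L

2.8 L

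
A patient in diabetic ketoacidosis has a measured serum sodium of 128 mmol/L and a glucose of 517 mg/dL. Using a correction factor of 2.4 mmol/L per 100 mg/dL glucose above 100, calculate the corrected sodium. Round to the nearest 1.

Corrected Na = measured Na + 2.4 · (glucose − 100)/100
= 128 + 2.4 · (517 − 100)/100
= 128 + 10
= 138 mmol/L

138 mmol/L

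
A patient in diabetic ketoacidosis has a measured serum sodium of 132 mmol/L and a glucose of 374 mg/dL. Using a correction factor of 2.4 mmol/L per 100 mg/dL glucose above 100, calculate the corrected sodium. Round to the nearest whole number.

Corrected Na = measured Na + 2.4 · (glucose − 100)/100
= 132 + 2.4 · (374 − 100)/100
= 132 + 6.6
= 138.6 mmol/L

139 mmol/L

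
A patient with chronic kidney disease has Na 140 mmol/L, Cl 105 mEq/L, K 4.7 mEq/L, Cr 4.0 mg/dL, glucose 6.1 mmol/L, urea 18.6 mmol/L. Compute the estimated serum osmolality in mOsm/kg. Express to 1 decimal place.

Calculated osmolality = 2·Na + glucose + urea
= 2·140 + 6.1 + 18.6
= 280 + 6.10 + 18.60
= 304.7 mOsm/kg

304.7 mOsm/kg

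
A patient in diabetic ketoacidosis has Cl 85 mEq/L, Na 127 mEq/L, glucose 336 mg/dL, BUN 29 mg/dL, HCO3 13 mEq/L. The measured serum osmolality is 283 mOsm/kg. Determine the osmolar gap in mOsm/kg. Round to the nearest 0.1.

0.0 mOsm/kg

Calculated osmolality = 2·Na + glucose/18 + BUN/2.8
= 2·127 + 336/18 + 29/2.8
= 254 + 18.67 + 10.36
= 283.03 mOsm/kg ≈ 283.0 mOsm/kg
Osmolar gap = measured − calculated = 283 − 283.0 = 0.0 mOsm/kg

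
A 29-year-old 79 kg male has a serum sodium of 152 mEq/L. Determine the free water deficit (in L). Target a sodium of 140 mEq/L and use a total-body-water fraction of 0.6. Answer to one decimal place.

TBW = 0.6 · 79 = 47.4 L
Free water deficit = TBW · (Na/140 − 1)
= 47.4 · (152/140 − 1)
= 47.4 · 0.0857
= 4.06 L

4.1 L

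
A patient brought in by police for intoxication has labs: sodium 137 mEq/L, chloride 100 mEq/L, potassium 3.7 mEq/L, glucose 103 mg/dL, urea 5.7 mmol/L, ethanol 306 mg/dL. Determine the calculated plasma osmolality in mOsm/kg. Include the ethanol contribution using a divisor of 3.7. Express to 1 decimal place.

Calculated osmolality = 2·Na + glucose/18 + urea + ethanol/3.7
= 2·137 + 103/18 + 5.7 + 306/3.7
= 274 + 5.72 + 5.70 + 82.70
= 368.12 mOsm/kg

368.1 mOsm/kg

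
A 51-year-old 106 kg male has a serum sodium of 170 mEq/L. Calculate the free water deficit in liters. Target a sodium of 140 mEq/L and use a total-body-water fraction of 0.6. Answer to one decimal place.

TBW = 0.6 · 106 = 63.6 L
Free water deficit = TBW · (Na/140 − 1)
= 63.6 · (170/140 − 1)
= 63.6 · 0.2143
= 13.63 L

13.6 L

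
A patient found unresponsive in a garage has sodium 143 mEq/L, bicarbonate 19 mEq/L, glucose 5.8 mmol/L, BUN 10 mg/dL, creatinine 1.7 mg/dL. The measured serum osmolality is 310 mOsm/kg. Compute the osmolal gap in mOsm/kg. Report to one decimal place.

Calculated osmolality = 2·Na + glucose + BUN/2.8
= 2·143 + 5.8 + 10/2.8
= 286 + 5.80 + 3.57
= 295.37 mOsm/kg ≈ 295.4 mOsm/kg
Osmolar gap = measured − calculated = 310 − 295.4 = 14.6 mOsm/kg

14.6 mOsm/kg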